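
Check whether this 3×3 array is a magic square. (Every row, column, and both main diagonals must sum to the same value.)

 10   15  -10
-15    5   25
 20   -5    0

Row 1: 10 + 15 + (-10) = 15.
Row 2: -15 + 5 + 25 = 15.
Row 3: 20 + (-5) + 0 = 15.
Column 1: 10 + (-15) + 20 = 15.
Column 2: 15 + 5 + (-5) = 15.
Column 3: -10 + 25 + 0 = 15.
Main diagonal: 10 + 5 + 0 = 15.
Anti-diagonal: -10 + 5 + 20 = 15.
All lines sum to 15.

Yes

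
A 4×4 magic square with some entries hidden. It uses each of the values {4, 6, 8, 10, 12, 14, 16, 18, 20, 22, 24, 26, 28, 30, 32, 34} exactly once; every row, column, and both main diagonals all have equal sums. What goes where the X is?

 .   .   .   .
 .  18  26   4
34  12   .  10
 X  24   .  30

The 16 entries sum to 304, so each line sums to 304/4 = 76.
Using row 2: 18 + 26 + 4 + ? → (2,1) = 76 − 48 = 28.
Row 3 needs 76; the known cells sum to 56, so (3,3) = 20.
From column 2, 76 − (18 + 12 + 24) gives (1,2) = 22.
Column 4 must total 76; the given cells sum to 44, so (1,4) = 32.
Main diagonal must total 76; the given cells sum to 68, so (1,1) = 8.
The remaining cell in anti-diagonal is (4,1) = 76 − 70 = 6.

6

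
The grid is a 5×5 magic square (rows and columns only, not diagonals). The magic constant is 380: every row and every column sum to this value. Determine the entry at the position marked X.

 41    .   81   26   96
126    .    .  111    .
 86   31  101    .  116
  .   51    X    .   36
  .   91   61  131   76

121

From row 1, 380 − (41 + 81 + 26 + 96) gives (1,2) = 136.
Row 3 needs 380; the known cells sum to 334, so (3,4) = 46.
Row 5 must total 380; the given cells sum to 359, so (5,1) = 21.
Column 1 must total 380; the given cells sum to 274, so (4,1) = 106.
The remaining cell in column 2 is (2,2) = 380 − 309 = 71.
Column 4: 26 + 111 + 46 + 131 + ? = 380, so (4,4) = 66.
Column 5 needs 380; the known cells sum to 324, so (2,5) = 56.
Row 2: 126 + 71 + 111 + 56 + ? = 380, so (2,3) = 16.
Row 4 needs 380; the known cells sum to 259, so (4,3) = 121.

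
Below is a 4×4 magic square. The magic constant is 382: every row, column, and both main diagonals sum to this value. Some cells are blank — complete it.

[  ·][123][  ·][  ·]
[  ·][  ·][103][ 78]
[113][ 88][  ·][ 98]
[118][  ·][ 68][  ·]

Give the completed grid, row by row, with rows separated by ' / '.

58 123 128 73 / 93 108 103 78 / 113 88 83 98 / 118 63 68 133

Using row 3: 113 + 88 + 98 + ? → (3,3) = 382 − 299 = 83.
Column 3 needs 382; the known cells sum to 254, so (1,3) = 128.
From anti-diagonal, 382 − (103 + 88 + 118) gives (1,4) = 73.
Row 1 needs 382; the known cells sum to 324, so (1,1) = 58.
Column 1 must total 382; the given cells sum to 289, so (2,1) = 93.
From column 4, 382 − (73 + 78 + 98) gives (4,4) = 133.
Main diagonal: 58 + 83 + 133 + ? = 382, so (2,2) = 108.
Row 4 must total 382; the given cells sum to 319, so (4,2) = 63.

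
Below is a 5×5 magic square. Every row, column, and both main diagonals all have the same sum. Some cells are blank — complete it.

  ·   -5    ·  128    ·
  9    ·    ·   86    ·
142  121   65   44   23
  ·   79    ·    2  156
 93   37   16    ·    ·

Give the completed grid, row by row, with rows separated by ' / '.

Row 3 is already complete: 142 + 121 + 65 + 44 + 23 = 395, so that is the magic constant.
From column 2, 395 − (-5 + 121 + 79 + 37) gives (2,2) = 163.
Column 4: 128 + 86 + 44 + 2 + ? = 395, so (5,4) = 135.
Anti-diagonal needs 395; the known cells sum to 323, so (1,5) = 72.
Using row 5: 93 + 37 + 16 + 135 + ? → (5,5) = 395 − 281 = 114.
From column 5, 395 − (72 + 23 + 156 + 114) gives (2,5) = 30.
Main diagonal must total 395; the given cells sum to 344, so (1,1) = 51.
Using row 1: 51 + (-5) + 128 + 72 + ? → (1,3) = 395 − 246 = 149.
The remaining cell in row 2 is (2,3) = 395 − 288 = 107.
Column 1: 51 + 9 + 142 + 93 + ? = 395, so (4,1) = 100.
Column 3 needs 395; the known cells sum to 337, so (4,3) = 58.

51 -5 149 128 72 / 9 163 107 86 30 / 142 121 65 44 23 / 100 79 58 2 156 / 93 37 16 135 114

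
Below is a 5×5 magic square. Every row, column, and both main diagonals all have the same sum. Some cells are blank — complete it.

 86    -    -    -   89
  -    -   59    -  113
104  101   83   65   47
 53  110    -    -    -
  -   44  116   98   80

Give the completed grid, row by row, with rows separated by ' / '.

86 68 50 107 89 / 95 77 59 56 113 / 104 101 83 65 47 / 53 110 92 74 71 / 62 44 116 98 80

Row 3 is already complete: 104 + 101 + 83 + 65 + 47 = 400, so that is the magic constant.
Row 5 needs 400; the known cells sum to 338, so (5,1) = 62.
Column 1 must total 400; the given cells sum to 305, so (2,1) = 95.
The remaining cell in column 5 is (4,5) = 400 − 329 = 71.
Anti-diagonal needs 400; the known cells sum to 344, so (2,4) = 56.
From row 2, 400 − (95 + 59 + 56 + 113) gives (2,2) = 77.
Using column 2: 77 + 101 + 110 + 44 + ? → (1,2) = 400 − 332 = 68.
Main diagonal must total 400; the given cells sum to 326, so (4,4) = 74.
Row 4: 53 + 110 + 74 + 71 + ? = 400, so (4,3) = 92.
Using column 3: 59 + 83 + 92 + 116 + ? → (1,3) = 400 − 350 = 50.
Column 4: 56 + 65 + 74 + 98 + ? = 400, so (1,4) = 107.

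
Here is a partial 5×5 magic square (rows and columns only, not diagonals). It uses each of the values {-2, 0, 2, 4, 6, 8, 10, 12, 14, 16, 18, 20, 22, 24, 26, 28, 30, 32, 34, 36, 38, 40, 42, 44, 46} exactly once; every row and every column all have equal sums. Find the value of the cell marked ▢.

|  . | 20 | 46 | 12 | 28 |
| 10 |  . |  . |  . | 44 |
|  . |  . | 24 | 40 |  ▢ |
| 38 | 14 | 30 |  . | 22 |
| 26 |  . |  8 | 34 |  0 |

The 25 entries sum to 550, so each line sums to 550/5 = 110.
Using row 1: 20 + 46 + 12 + 28 + ? → (1,1) = 110 − 106 = 4.
Row 4 needs 110; the known cells sum to 104, so (4,4) = 6.
From row 5, 110 − (26 + 8 + 34 + 0) gives (5,2) = 42.
Column 1: 4 + 10 + 38 + 26 + ? = 110, so (3,1) = 32.
From column 3, 110 − (46 + 24 + 30 + 8) gives (2,3) = 2.
Column 4: 12 + 40 + 6 + 34 + ? = 110, so (2,4) = 18.
From column 5, 110 − (28 + 44 + 22 + 0) gives (3,5) = 16.

16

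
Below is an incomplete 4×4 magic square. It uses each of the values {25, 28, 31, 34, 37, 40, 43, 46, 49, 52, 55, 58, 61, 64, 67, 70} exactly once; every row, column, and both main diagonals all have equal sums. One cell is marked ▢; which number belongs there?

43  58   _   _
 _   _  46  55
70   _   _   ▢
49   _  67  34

37

The 16 entries sum to 760, so each line sums to 760/4 = 190.
Row 4 needs 190; the known cells sum to 150, so (4,2) = 40.
Column 1: 43 + 70 + 49 + ? = 190, so (2,1) = 28.
Using row 2: 28 + 46 + 55 + ? → (2,2) = 190 − 129 = 61.
The remaining cell in column 2 is (3,2) = 190 − 159 = 31.
The remaining cell in main diagonal is (3,3) = 190 − 138 = 52.
Anti-diagonal: 46 + 31 + 49 + ? = 190, so (1,4) = 64.
From row 1, 190 − (43 + 58 + 64) gives (1,3) = 25.
Row 3 needs 190; the known cells sum to 153, so (3,4) = 37.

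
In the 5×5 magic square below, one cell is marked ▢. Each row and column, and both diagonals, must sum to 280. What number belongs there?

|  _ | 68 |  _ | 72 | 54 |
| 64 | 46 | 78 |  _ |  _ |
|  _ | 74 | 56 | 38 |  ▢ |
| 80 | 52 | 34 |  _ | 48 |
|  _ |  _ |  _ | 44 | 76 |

Row 4: 80 + 52 + 34 + 48 + ? = 280, so (4,4) = 66.
The remaining cell in column 2 is (5,2) = 280 − 240 = 40.
The remaining cell in column 4 is (2,4) = 280 − 220 = 60.
Main diagonal: 46 + 56 + 66 + 76 + ? = 280, so (1,1) = 36.
Anti-diagonal: 54 + 60 + 56 + 52 + ? = 280, so (5,1) = 58.
Row 1 must total 280; the given cells sum to 230, so (1,3) = 50.
Row 2 must total 280; the given cells sum to 248, so (2,5) = 32.
Row 5 needs 280; the known cells sum to 218, so (5,3) = 62.
Column 1 must total 280; the given cells sum to 238, so (3,1) = 42.
Using column 5: 54 + 32 + 48 + 76 + ? → (3,5) = 280 − 210 = 70.

70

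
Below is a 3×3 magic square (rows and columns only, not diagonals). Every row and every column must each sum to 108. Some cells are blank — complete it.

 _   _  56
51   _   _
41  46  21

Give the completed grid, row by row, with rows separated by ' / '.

16 36 56 / 51 26 31 / 41 46 21

Using column 1: 51 + 41 + ? → (1,1) = 108 − 92 = 16.
Using column 3: 56 + 21 + ? → (2,3) = 108 − 77 = 31.
Row 1 needs 108; the known cells sum to 72, so (1,2) = 36.
From row 2, 108 − (51 + 31) gives (2,2) = 26.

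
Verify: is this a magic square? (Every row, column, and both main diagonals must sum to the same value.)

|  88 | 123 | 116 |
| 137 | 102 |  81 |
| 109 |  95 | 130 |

Row 1: 88 + 123 + 116 = 327.
Row 2: 137 + 102 + 81 = 320.
Row 3: 109 + 95 + 130 = 334.
Column 1: 88 + 137 + 109 = 334.
Column 2: 123 + 102 + 95 = 320.
Column 3: 116 + 81 + 130 = 327.
Main diagonal: 88 + 102 + 130 = 320.
Anti-diagonal: 116 + 102 + 109 = 327.

No — main diagonal sums to 320 but column 1 sums to 334.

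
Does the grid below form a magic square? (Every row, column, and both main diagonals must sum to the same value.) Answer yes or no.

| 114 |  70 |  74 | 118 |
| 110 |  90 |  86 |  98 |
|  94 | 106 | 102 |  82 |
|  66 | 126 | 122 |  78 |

No — main diagonal sums to 384 but anti-diagonal sums to 376.

Row 1: 114 + 70 + 74 + 118 = 376.
Row 2: 110 + 90 + 86 + 98 = 384.
Row 3: 94 + 106 + 102 + 82 = 384.
Row 4: 66 + 126 + 122 + 78 = 392.
Column 1: 114 + 110 + 94 + 66 = 384.
Column 2: 70 + 90 + 106 + 126 = 392.
Column 3: 74 + 86 + 102 + 122 = 384.
Column 4: 118 + 98 + 82 + 78 = 376.
Main diagonal: 114 + 90 + 102 + 78 = 384.
Anti-diagonal: 118 + 86 + 106 + 66 = 376.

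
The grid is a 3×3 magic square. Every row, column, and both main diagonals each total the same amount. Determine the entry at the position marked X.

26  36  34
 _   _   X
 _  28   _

Row 1 is complete and sums to 96; that is the magic constant.
Column 2 needs 96; the known cells sum to 64, so (2,2) = 32.
Main diagonal: 26 + 32 + ? = 96, so (3,3) = 38.
From anti-diagonal, 96 − (34 + 32) gives (3,1) = 30.
Using column 1: 26 + 30 + ? → (2,1) = 96 − 56 = 40.
Column 3 needs 96; the known cells sum to 72, so (2,3) = 24.

24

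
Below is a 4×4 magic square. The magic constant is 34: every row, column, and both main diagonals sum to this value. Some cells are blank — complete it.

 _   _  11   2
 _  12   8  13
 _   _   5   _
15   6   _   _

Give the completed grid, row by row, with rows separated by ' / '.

14 7 11 2 / 1 12 8 13 / 4 9 5 16 / 15 6 10 3

Row 2 needs 34; the known cells sum to 33, so (2,1) = 1.
Column 3: 11 + 8 + 5 + ? = 34, so (4,3) = 10.
The remaining cell in anti-diagonal is (3,2) = 34 − 25 = 9.
From row 4, 34 − (15 + 6 + 10) gives (4,4) = 3.
The remaining cell in column 2 is (1,2) = 34 − 27 = 7.
Column 4 must total 34; the given cells sum to 18, so (3,4) = 16.
The remaining cell in main diagonal is (1,1) = 34 − 20 = 14.
Row 3: 9 + 5 + 16 + ? = 34, so (3,1) = 4.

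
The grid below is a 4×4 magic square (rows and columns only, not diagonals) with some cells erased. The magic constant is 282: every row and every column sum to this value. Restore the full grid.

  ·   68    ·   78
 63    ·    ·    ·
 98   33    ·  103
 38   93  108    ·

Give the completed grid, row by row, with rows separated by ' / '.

83 68 53 78 / 63 88 73 58 / 98 33 48 103 / 38 93 108 43

Using row 3: 98 + 33 + 103 + ? → (3,3) = 282 − 234 = 48.
The remaining cell in row 4 is (4,4) = 282 − 239 = 43.
Column 1: 63 + 98 + 38 + ? = 282, so (1,1) = 83.
Column 2: 68 + 33 + 93 + ? = 282, so (2,2) = 88.
Column 4 needs 282; the known cells sum to 224, so (2,4) = 58.
From row 1, 282 − (83 + 68 + 78) gives (1,3) = 53.
Row 2 must total 282; the given cells sum to 209, so (2,3) = 73.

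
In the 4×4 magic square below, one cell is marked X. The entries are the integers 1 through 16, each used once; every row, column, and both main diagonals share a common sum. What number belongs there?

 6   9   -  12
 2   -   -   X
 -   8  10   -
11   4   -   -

The entries are 1 through 16, which sum to 136, so each line sums to 136/4 = 34.
Using row 1: 6 + 9 + 12 + ? → (1,3) = 34 − 27 = 7.
Column 1 must total 34; the given cells sum to 19, so (3,1) = 15.
Column 2: 9 + 8 + 4 + ? = 34, so (2,2) = 13.
Main diagonal must total 34; the given cells sum to 29, so (4,4) = 5.
The remaining cell in anti-diagonal is (2,3) = 34 − 31 = 3.
The remaining cell in row 2 is (2,4) = 34 − 18 = 16.

16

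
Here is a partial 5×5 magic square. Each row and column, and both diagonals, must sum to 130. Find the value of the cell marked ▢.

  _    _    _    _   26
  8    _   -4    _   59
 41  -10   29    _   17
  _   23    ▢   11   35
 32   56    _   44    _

62

From row 3, 130 − (41 + (-10) + 29 + 17) gives (3,4) = 53.
Column 5 needs 130; the known cells sum to 137, so (5,5) = -7.
Anti-diagonal: 26 + 29 + 23 + 32 + ? = 130, so (2,4) = 20.
Row 2: 8 + (-4) + 20 + 59 + ? = 130, so (2,2) = 47.
Row 5 needs 130; the known cells sum to 125, so (5,3) = 5.
Column 2: 47 + (-10) + 23 + 56 + ? = 130, so (1,2) = 14.
From column 4, 130 − (20 + 53 + 11 + 44) gives (1,4) = 2.
From main diagonal, 130 − (47 + 29 + 11 + (-7)) gives (1,1) = 50.
Using row 1: 50 + 14 + 2 + 26 + ? → (1,3) = 130 − 92 = 38.
The remaining cell in column 1 is (4,1) = 130 − 131 = -1.
Column 3: 38 + (-4) + 29 + 5 + ? = 130, so (4,3) = 62.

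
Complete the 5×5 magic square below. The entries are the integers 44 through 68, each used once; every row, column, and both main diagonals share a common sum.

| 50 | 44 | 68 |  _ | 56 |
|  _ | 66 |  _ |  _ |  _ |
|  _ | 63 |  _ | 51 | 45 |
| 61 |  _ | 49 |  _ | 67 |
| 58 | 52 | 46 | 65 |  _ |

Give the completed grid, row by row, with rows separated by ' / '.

50 44 68 62 56 / 47 66 60 54 53 / 64 63 57 51 45 / 61 55 49 48 67 / 58 52 46 65 59

The entries are 44 through 68, which sum to 1400, so each line sums to 1400/5 = 280.
Row 1 must total 280; the given cells sum to 218, so (1,4) = 62.
Row 5 must total 280; the given cells sum to 221, so (5,5) = 59.
The remaining cell in column 2 is (4,2) = 280 − 225 = 55.
The remaining cell in column 5 is (2,5) = 280 − 227 = 53.
Row 4 needs 280; the known cells sum to 232, so (4,4) = 48.
The remaining cell in column 4 is (2,4) = 280 − 226 = 54.
Main diagonal: 50 + 66 + 48 + 59 + ? = 280, so (3,3) = 57.
Using row 3: 63 + 57 + 51 + 45 + ? → (3,1) = 280 − 216 = 64.
Using column 1: 50 + 64 + 61 + 58 + ? → (2,1) = 280 − 233 = 47.
Column 3 must total 280; the given cells sum to 220, so (2,3) = 60.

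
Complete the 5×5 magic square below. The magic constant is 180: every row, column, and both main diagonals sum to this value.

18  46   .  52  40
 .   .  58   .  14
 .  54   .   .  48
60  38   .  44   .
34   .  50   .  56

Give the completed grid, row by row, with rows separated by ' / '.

18 46 24 52 40 / 42 30 58 36 14 / 26 54 32 20 48 / 60 38 16 44 22 / 34 12 50 28 56

Row 1 needs 180; the known cells sum to 156, so (1,3) = 24.
From column 5, 180 − (40 + 14 + 48 + 56) gives (4,5) = 22.
Row 4 needs 180; the known cells sum to 164, so (4,3) = 16.
From column 3, 180 − (24 + 58 + 16 + 50) gives (3,3) = 32.
Using main diagonal: 18 + 32 + 44 + 56 + ? → (2,2) = 180 − 150 = 30.
Anti-diagonal must total 180; the given cells sum to 144, so (2,4) = 36.
Using row 2: 30 + 58 + 36 + 14 + ? → (2,1) = 180 − 138 = 42.
The remaining cell in column 1 is (3,1) = 180 − 154 = 26.
Column 2 needs 180; the known cells sum to 168, so (5,2) = 12.
Using row 3: 26 + 54 + 32 + 48 + ? → (3,4) = 180 − 160 = 20.
Row 5 needs 180; the known cells sum to 152, so (5,4) = 28.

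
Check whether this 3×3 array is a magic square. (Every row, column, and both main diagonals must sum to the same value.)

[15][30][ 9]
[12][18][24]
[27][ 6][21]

Yes

Row 1: 15 + 30 + 9 = 54.
Row 2: 12 + 18 + 24 = 54.
Row 3: 27 + 6 + 21 = 54.
Column 1: 15 + 12 + 27 = 54.
Column 2: 30 + 18 + 6 = 54.
Column 3: 9 + 24 + 21 = 54.
Main diagonal: 15 + 18 + 21 = 54.
Anti-diagonal: 9 + 18 + 27 = 54.
All lines sum to 54.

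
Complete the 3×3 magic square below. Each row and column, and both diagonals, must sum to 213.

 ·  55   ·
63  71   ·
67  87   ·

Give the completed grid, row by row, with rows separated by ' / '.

83 55 75 / 63 71 79 / 67 87 59

Row 2 must total 213; the given cells sum to 134, so (2,3) = 79.
From row 3, 213 − (67 + 87) gives (3,3) = 59.
From column 1, 213 − (63 + 67) gives (1,1) = 83.
From column 3, 213 − (79 + 59) gives (1,3) = 75.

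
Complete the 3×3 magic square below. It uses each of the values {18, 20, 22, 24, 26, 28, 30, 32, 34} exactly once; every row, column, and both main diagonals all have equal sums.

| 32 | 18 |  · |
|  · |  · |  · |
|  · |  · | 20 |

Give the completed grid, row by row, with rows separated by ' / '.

32 18 28 / 22 26 30 / 24 34 20

The 9 entries sum to 234, so each line sums to 234/3 = 78.
The remaining cell in row 1 is (1,3) = 78 − 50 = 28.
Column 3 needs 78; the known cells sum to 48, so (2,3) = 30.
The remaining cell in main diagonal is (2,2) = 78 − 52 = 26.
Anti-diagonal needs 78; the known cells sum to 54, so (3,1) = 24.
Row 2 needs 78; the known cells sum to 56, so (2,1) = 22.
From row 3, 78 − (24 + 20) gives (3,2) = 34.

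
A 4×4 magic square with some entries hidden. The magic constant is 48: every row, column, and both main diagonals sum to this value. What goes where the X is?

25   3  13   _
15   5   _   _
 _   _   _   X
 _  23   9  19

Row 1: 25 + 3 + 13 + ? = 48, so (1,4) = 7.
Row 4 needs 48; the known cells sum to 51, so (4,1) = -3.
Column 1 needs 48; the known cells sum to 37, so (3,1) = 11.
Using column 2: 3 + 5 + 23 + ? → (3,2) = 48 − 31 = 17.
Main diagonal needs 48; the known cells sum to 49, so (3,3) = -1.
From anti-diagonal, 48 − (7 + 17 + (-3)) gives (2,3) = 27.
The remaining cell in row 2 is (2,4) = 48 − 47 = 1.
Using row 3: 11 + 17 + (-1) + ? → (3,4) = 48 − 27 = 21.

21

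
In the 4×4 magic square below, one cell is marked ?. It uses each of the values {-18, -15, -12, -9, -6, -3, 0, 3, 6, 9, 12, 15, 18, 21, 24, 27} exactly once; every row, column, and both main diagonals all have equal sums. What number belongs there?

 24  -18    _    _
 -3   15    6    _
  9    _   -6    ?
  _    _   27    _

The 16 entries sum to 72, so each line sums to 72/4 = 18.
Row 2 must total 18; the given cells sum to 18, so (2,4) = 0.
From column 1, 18 − (24 + (-3) + 9) gives (4,1) = -12.
The remaining cell in column 3 is (1,3) = 18 − 27 = -9.
Main diagonal needs 18; the known cells sum to 33, so (4,4) = -15.
Row 1 must total 18; the given cells sum to -3, so (1,4) = 21.
Row 4: -12 + 27 + (-15) + ? = 18, so (4,2) = 18.
Column 2 must total 18; the given cells sum to 15, so (3,2) = 3.
Column 4: 21 + 0 + (-15) + ? = 18, so (3,4) = 12.

12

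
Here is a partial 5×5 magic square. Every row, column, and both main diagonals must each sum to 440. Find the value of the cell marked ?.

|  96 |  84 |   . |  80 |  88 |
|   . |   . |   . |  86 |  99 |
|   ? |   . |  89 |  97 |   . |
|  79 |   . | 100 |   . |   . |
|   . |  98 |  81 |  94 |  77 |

93

The remaining cell in row 1 is (1,3) = 440 − 348 = 92.
The remaining cell in row 5 is (5,1) = 440 − 350 = 90.
Column 3 must total 440; the given cells sum to 362, so (2,3) = 78.
Column 4 needs 440; the known cells sum to 357, so (4,4) = 83.
Main diagonal must total 440; the given cells sum to 345, so (2,2) = 95.
Anti-diagonal: 88 + 86 + 89 + 90 + ? = 440, so (4,2) = 87.
Row 2: 95 + 78 + 86 + 99 + ? = 440, so (2,1) = 82.
Row 4: 79 + 87 + 100 + 83 + ? = 440, so (4,5) = 91.
Column 1 needs 440; the known cells sum to 347, so (3,1) = 93.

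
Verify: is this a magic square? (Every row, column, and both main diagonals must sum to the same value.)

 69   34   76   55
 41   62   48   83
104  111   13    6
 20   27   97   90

Yes

Row 1: 69 + 34 + 76 + 55 = 234.
Row 2: 41 + 62 + 48 + 83 = 234.
Row 3: 104 + 111 + 13 + 6 = 234.
Row 4: 20 + 27 + 97 + 90 = 234.
Column 1: 69 + 41 + 104 + 20 = 234.
Column 2: 34 + 62 + 111 + 27 = 234.
Column 3: 76 + 48 + 13 + 97 = 234.
Column 4: 55 + 83 + 6 + 90 = 234.
Main diagonal: 69 + 62 + 13 + 90 = 234.
Anti-diagonal: 55 + 48 + 111 + 20 = 234.
All lines sum to 234.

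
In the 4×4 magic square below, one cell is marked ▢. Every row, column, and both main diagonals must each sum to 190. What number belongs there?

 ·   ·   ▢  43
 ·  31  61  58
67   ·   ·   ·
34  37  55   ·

Row 2 must total 190; the given cells sum to 150, so (2,1) = 40.
Row 4 must total 190; the given cells sum to 126, so (4,4) = 64.
Column 1: 40 + 67 + 34 + ? = 190, so (1,1) = 49.
Column 4: 43 + 58 + 64 + ? = 190, so (3,4) = 25.
The remaining cell in main diagonal is (3,3) = 190 − 144 = 46.
Anti-diagonal needs 190; the known cells sum to 138, so (3,2) = 52.
Column 2 must total 190; the given cells sum to 120, so (1,2) = 70.
Column 3 needs 190; the known cells sum to 162, so (1,3) = 28.

28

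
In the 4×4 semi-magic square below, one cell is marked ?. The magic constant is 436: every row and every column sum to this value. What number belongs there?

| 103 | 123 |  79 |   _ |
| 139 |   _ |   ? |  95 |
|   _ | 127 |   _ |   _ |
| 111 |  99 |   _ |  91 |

115

Row 1: 103 + 123 + 79 + ? = 436, so (1,4) = 131.
Row 4: 111 + 99 + 91 + ? = 436, so (4,3) = 135.
From column 1, 436 − (103 + 139 + 111) gives (3,1) = 83.
The remaining cell in column 2 is (2,2) = 436 − 349 = 87.
From column 4, 436 − (131 + 95 + 91) gives (3,4) = 119.
The remaining cell in row 2 is (2,3) = 436 − 321 = 115.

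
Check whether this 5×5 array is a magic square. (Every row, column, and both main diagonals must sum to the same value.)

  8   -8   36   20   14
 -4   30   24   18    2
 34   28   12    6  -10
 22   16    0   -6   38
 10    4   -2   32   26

Yes

Row 1: 8 + (-8) + 36 + 20 + 14 = 70.
Row 2: -4 + 30 + 24 + 18 + 2 = 70.
Row 3: 34 + 28 + 12 + 6 + (-10) = 70.
Row 4: 22 + 16 + 0 + (-6) + 38 = 70.
Row 5: 10 + 4 + (-2) + 32 + 26 = 70.
Column 1: 8 + (-4) + 34 + 22 + 10 = 70.
Column 2: -8 + 30 + 28 + 16 + 4 = 70.
Column 3: 36 + 24 + 12 + 0 + (-2) = 70.
Column 4: 20 + 18 + 6 + (-6) + 32 = 70.
Column 5: 14 + 2 + (-10) + 38 + 26 = 70.
Main diagonal: 8 + 30 + 12 + (-6) + 26 = 70.
Anti-diagonal: 14 + 18 + 12 + 16 + 10 = 70.
All lines sum to 70.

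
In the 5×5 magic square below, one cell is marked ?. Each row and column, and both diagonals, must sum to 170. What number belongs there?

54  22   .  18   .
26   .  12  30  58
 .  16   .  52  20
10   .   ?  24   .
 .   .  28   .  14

56

Using row 2: 26 + 12 + 30 + 58 + ? → (2,2) = 170 − 126 = 44.
Column 4 must total 170; the given cells sum to 124, so (5,4) = 46.
The remaining cell in main diagonal is (3,3) = 170 − 136 = 34.
Using row 3: 16 + 34 + 52 + 20 + ? → (3,1) = 170 − 122 = 48.
Column 1: 54 + 26 + 48 + 10 + ? = 170, so (5,1) = 32.
From row 5, 170 − (32 + 28 + 46 + 14) gives (5,2) = 50.
Column 2 needs 170; the known cells sum to 132, so (4,2) = 38.
Anti-diagonal: 30 + 34 + 38 + 32 + ? = 170, so (1,5) = 36.
The remaining cell in row 1 is (1,3) = 170 − 130 = 40.
Using column 3: 40 + 12 + 34 + 28 + ? → (4,3) = 170 − 114 = 56.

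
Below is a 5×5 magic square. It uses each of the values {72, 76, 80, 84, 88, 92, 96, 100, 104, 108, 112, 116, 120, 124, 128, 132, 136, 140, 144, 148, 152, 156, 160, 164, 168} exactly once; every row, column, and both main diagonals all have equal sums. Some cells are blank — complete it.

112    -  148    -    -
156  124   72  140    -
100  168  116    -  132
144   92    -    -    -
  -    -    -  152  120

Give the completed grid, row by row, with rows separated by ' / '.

The 25 entries sum to 3000, so each line sums to 3000/5 = 600.
Using row 2: 156 + 124 + 72 + 140 + ? → (2,5) = 600 − 492 = 108.
Row 3: 100 + 168 + 116 + 132 + ? = 600, so (3,4) = 84.
Column 1 needs 600; the known cells sum to 512, so (5,1) = 88.
Main diagonal needs 600; the known cells sum to 472, so (4,4) = 128.
Using anti-diagonal: 140 + 116 + 92 + 88 + ? → (1,5) = 600 − 436 = 164.
Column 4 needs 600; the known cells sum to 504, so (1,4) = 96.
From column 5, 600 − (164 + 108 + 132 + 120) gives (4,5) = 76.
Row 1 must total 600; the given cells sum to 520, so (1,2) = 80.
The remaining cell in row 4 is (4,3) = 600 − 440 = 160.
Column 2 must total 600; the given cells sum to 464, so (5,2) = 136.
From column 3, 600 − (148 + 72 + 116 + 160) gives (5,3) = 104.

112 80 148 96 164 / 156 124 72 140 108 / 100 168 116 84 132 / 144 92 160 128 76 / 88 136 104 152 120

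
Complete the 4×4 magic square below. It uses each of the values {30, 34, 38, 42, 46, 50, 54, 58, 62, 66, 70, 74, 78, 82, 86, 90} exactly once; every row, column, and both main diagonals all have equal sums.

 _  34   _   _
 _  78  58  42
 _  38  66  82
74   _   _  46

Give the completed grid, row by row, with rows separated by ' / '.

50 34 86 70 / 62 78 58 42 / 54 38 66 82 / 74 90 30 46

The 16 entries sum to 960, so each line sums to 960/4 = 240.
The remaining cell in row 2 is (2,1) = 240 − 178 = 62.
Row 3 must total 240; the given cells sum to 186, so (3,1) = 54.
Column 1 needs 240; the known cells sum to 190, so (1,1) = 50.
From column 2, 240 − (34 + 78 + 38) gives (4,2) = 90.
From column 4, 240 − (42 + 82 + 46) gives (1,4) = 70.
From row 1, 240 − (50 + 34 + 70) gives (1,3) = 86.
Row 4 needs 240; the known cells sum to 210, so (4,3) = 30.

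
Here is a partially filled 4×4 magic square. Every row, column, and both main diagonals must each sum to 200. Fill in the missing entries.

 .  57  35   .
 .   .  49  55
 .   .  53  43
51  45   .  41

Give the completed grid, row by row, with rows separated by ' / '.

47 57 35 61 / 37 59 49 55 / 65 39 53 43 / 51 45 63 41

Row 4 needs 200; the known cells sum to 137, so (4,3) = 63.
Using column 4: 55 + 43 + 41 + ? → (1,4) = 200 − 139 = 61.
Anti-diagonal must total 200; the given cells sum to 161, so (3,2) = 39.
Row 1 must total 200; the given cells sum to 153, so (1,1) = 47.
Row 3 needs 200; the known cells sum to 135, so (3,1) = 65.
Using column 1: 47 + 65 + 51 + ? → (2,1) = 200 − 163 = 37.
Column 2 must total 200; the given cells sum to 141, so (2,2) = 59.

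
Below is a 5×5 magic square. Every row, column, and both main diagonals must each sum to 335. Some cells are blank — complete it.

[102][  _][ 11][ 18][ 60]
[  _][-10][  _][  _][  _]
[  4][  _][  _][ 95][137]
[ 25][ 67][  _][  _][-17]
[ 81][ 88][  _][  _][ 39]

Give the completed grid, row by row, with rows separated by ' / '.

102 144 11 18 60 / 123 -10 32 74 116 / 4 46 53 95 137 / 25 67 109 151 -17 / 81 88 130 -3 39

Using row 1: 102 + 11 + 18 + 60 + ? → (1,2) = 335 − 191 = 144.
Column 1 must total 335; the given cells sum to 212, so (2,1) = 123.
Using column 2: 144 + (-10) + 67 + 88 + ? → (3,2) = 335 − 289 = 46.
Column 5: 60 + 137 + (-17) + 39 + ? = 335, so (2,5) = 116.
Using row 3: 4 + 46 + 95 + 137 + ? → (3,3) = 335 − 282 = 53.
Using main diagonal: 102 + (-10) + 53 + 39 + ? → (4,4) = 335 − 184 = 151.
Anti-diagonal must total 335; the given cells sum to 261, so (2,4) = 74.
Row 2: 123 + (-10) + 74 + 116 + ? = 335, so (2,3) = 32.
Row 4: 25 + 67 + 151 + (-17) + ? = 335, so (4,3) = 109.
Using column 3: 11 + 32 + 53 + 109 + ? → (5,3) = 335 − 205 = 130.
Column 4 must total 335; the given cells sum to 338, so (5,4) = -3.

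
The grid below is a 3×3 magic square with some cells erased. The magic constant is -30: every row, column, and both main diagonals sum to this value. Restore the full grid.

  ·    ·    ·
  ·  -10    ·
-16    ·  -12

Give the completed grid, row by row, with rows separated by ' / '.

-8 -18 -4 / -6 -10 -14 / -16 -2 -12

Row 3 must total -30; the given cells sum to -28, so (3,2) = -2.
The remaining cell in column 2 is (1,2) = -30 − (-12) = -18.
Main diagonal needs -30; the known cells sum to -22, so (1,1) = -8.
The remaining cell in anti-diagonal is (1,3) = -30 − (-26) = -4.
Using column 1: -8 + (-16) + ? → (2,1) = -30 − (-24) = -6.
Column 3 needs -30; the known cells sum to -16, so (2,3) = -14.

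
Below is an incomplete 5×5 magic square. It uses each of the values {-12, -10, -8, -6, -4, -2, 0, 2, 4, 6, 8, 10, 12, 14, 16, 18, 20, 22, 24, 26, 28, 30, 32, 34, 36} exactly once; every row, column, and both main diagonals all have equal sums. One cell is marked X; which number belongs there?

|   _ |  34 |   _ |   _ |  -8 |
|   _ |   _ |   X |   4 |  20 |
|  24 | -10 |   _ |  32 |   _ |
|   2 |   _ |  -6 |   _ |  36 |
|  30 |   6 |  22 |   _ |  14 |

The 25 entries sum to 300, so each line sums to 300/5 = 60.
Row 5: 30 + 6 + 22 + 14 + ? = 60, so (5,4) = -12.
The remaining cell in column 5 is (3,5) = 60 − 62 = -2.
Row 3 must total 60; the given cells sum to 44, so (3,3) = 16.
Anti-diagonal needs 60; the known cells sum to 42, so (4,2) = 18.
Row 4 must total 60; the given cells sum to 50, so (4,4) = 10.
Using column 2: 34 + (-10) + 18 + 6 + ? → (2,2) = 60 − 48 = 12.
Column 4 needs 60; the known cells sum to 34, so (1,4) = 26.
Main diagonal must total 60; the given cells sum to 52, so (1,1) = 8.
Row 1 needs 60; the known cells sum to 60, so (1,3) = 0.
Column 1 needs 60; the known cells sum to 64, so (2,1) = -4.
Column 3 needs 60; the known cells sum to 32, so (2,3) = 28.

28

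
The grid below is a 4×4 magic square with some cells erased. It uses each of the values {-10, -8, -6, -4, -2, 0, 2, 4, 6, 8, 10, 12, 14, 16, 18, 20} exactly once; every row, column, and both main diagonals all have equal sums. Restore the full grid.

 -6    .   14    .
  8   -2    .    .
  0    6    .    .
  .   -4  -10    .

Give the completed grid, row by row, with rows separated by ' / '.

The 16 entries sum to 80, so each line sums to 80/4 = 20.
Column 1: -6 + 8 + 0 + ? = 20, so (4,1) = 18.
Using column 2: -2 + 6 + (-4) + ? → (1,2) = 20 − 0 = 20.
Row 1 needs 20; the known cells sum to 28, so (1,4) = -8.
The remaining cell in row 4 is (4,4) = 20 − 4 = 16.
From main diagonal, 20 − (-6 + (-2) + 16) gives (3,3) = 12.
Using anti-diagonal: -8 + 6 + 18 + ? → (2,3) = 20 − 16 = 4.
Row 2: 8 + (-2) + 4 + ? = 20, so (2,4) = 10.
From row 3, 20 − (0 + 6 + 12) gives (3,4) = 2.

-6 20 14 -8 / 8 -2 4 10 / 0 6 12 2 / 18 -4 -10 16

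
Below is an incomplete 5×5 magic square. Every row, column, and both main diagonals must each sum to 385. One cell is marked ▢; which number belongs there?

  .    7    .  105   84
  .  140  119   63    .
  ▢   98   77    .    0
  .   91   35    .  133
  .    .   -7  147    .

Column 2: 7 + 140 + 98 + 91 + ? = 385, so (5,2) = 49.
Column 3 needs 385; the known cells sum to 224, so (1,3) = 161.
The remaining cell in anti-diagonal is (5,1) = 385 − 315 = 70.
Row 1 must total 385; the given cells sum to 357, so (1,1) = 28.
The remaining cell in row 5 is (5,5) = 385 − 259 = 126.
Using column 5: 84 + 0 + 133 + 126 + ? → (2,5) = 385 − 343 = 42.
Using main diagonal: 28 + 140 + 77 + 126 + ? → (4,4) = 385 − 371 = 14.
Row 2: 140 + 119 + 63 + 42 + ? = 385, so (2,1) = 21.
The remaining cell in row 4 is (4,1) = 385 − 273 = 112.
Using column 1: 28 + 21 + 112 + 70 + ? → (3,1) = 385 − 231 = 154.

154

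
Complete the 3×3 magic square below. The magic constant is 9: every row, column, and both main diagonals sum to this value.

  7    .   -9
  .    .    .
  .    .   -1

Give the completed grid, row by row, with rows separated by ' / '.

Row 1 must total 9; the given cells sum to -2, so (1,2) = 11.
The remaining cell in column 3 is (2,3) = 9 − (-10) = 19.
Main diagonal: 7 + (-1) + ? = 9, so (2,2) = 3.
The remaining cell in anti-diagonal is (3,1) = 9 − (-6) = 15.
Row 2: 3 + 19 + ? = 9, so (2,1) = -13.
From row 3, 9 − (15 + (-1)) gives (3,2) = -5.

7 11 -9 / -13 3 19 / 15 -5 -1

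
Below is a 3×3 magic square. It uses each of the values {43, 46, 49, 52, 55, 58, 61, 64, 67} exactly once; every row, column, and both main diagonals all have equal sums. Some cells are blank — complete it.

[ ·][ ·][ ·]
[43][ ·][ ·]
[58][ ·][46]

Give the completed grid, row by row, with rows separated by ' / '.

64 49 52 / 43 55 67 / 58 61 46

The 9 entries sum to 495, so each line sums to 495/3 = 165.
Row 3 must total 165; the given cells sum to 104, so (3,2) = 61.
Column 1: 43 + 58 + ? = 165, so (1,1) = 64.
From main diagonal, 165 − (64 + 46) gives (2,2) = 55.
From anti-diagonal, 165 − (55 + 58) gives (1,3) = 52.
From row 1, 165 − (64 + 52) gives (1,2) = 49.
Row 2: 43 + 55 + ? = 165, so (2,3) = 67.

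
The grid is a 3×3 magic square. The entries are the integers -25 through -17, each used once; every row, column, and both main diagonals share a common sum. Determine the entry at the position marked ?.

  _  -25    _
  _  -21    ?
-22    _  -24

-19

The entries are -25 through -17, which sum to -189, so each line sums to -189/3 = -63.
The remaining cell in row 3 is (3,2) = -63 − (-46) = -17.
Using main diagonal: -21 + (-24) + ? → (1,1) = -63 − (-45) = -18.
The remaining cell in anti-diagonal is (1,3) = -63 − (-43) = -20.
Using column 1: -18 + (-22) + ? → (2,1) = -63 − (-40) = -23.
Column 3: -20 + (-24) + ? = -63, so (2,3) = -19.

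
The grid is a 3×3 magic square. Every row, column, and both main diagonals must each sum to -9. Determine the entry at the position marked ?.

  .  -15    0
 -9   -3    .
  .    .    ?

-12

The remaining cell in row 1 is (1,1) = -9 − (-15) = 6.
Row 2: -9 + (-3) + ? = -9, so (2,3) = 3.
From column 1, -9 − (6 + (-9)) gives (3,1) = -6.
Column 2 must total -9; the given cells sum to -18, so (3,2) = 9.
The remaining cell in column 3 is (3,3) = -9 − 3 = -12.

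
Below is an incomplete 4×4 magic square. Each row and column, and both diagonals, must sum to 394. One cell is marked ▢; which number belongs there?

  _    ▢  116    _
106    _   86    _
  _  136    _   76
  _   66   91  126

121

Using row 4: 66 + 91 + 126 + ? → (4,1) = 394 − 283 = 111.
Column 3 needs 394; the known cells sum to 293, so (3,3) = 101.
Anti-diagonal needs 394; the known cells sum to 333, so (1,4) = 61.
Row 3 needs 394; the known cells sum to 313, so (3,1) = 81.
Column 1 must total 394; the given cells sum to 298, so (1,1) = 96.
Using column 4: 61 + 76 + 126 + ? → (2,4) = 394 − 263 = 131.
Main diagonal: 96 + 101 + 126 + ? = 394, so (2,2) = 71.
Using row 1: 96 + 116 + 61 + ? → (1,2) = 394 − 273 = 121.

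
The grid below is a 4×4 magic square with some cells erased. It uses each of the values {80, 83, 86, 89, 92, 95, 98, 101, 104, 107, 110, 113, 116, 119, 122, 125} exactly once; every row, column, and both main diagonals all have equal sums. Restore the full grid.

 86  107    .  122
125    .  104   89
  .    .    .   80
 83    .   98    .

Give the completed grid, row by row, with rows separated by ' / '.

86 107 95 122 / 125 92 104 89 / 116 101 113 80 / 83 110 98 119

The 16 entries sum to 1640, so each line sums to 1640/4 = 410.
Using row 1: 86 + 107 + 122 + ? → (1,3) = 410 − 315 = 95.
Row 2 needs 410; the known cells sum to 318, so (2,2) = 92.
The remaining cell in column 1 is (3,1) = 410 − 294 = 116.
From column 3, 410 − (95 + 104 + 98) gives (3,3) = 113.
The remaining cell in column 4 is (4,4) = 410 − 291 = 119.
Anti-diagonal must total 410; the given cells sum to 309, so (3,2) = 101.
Row 4: 83 + 98 + 119 + ? = 410, so (4,2) = 110.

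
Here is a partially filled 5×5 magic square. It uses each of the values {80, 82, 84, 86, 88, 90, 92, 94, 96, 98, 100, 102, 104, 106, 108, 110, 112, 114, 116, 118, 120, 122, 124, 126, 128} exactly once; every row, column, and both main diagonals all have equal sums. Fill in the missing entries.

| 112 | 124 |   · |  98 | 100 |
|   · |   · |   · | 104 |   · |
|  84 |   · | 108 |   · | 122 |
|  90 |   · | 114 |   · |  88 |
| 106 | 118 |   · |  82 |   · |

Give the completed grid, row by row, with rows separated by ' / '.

The 25 entries sum to 2600, so each line sums to 2600/5 = 520.
Row 1 must total 520; the given cells sum to 434, so (1,3) = 86.
From column 1, 520 − (112 + 84 + 90 + 106) gives (2,1) = 128.
Anti-diagonal needs 520; the known cells sum to 418, so (4,2) = 102.
From row 4, 520 − (90 + 102 + 114 + 88) gives (4,4) = 126.
Using column 4: 98 + 104 + 126 + 82 + ? → (3,4) = 520 − 410 = 110.
Row 3: 84 + 108 + 110 + 122 + ? = 520, so (3,2) = 96.
Column 2 needs 520; the known cells sum to 440, so (2,2) = 80.
Using main diagonal: 112 + 80 + 108 + 126 + ? → (5,5) = 520 − 426 = 94.
From row 5, 520 − (106 + 118 + 82 + 94) gives (5,3) = 120.
Using column 3: 86 + 108 + 114 + 120 + ? → (2,3) = 520 − 428 = 92.
Column 5 needs 520; the known cells sum to 404, so (2,5) = 116.

112 124 86 98 100 / 128 80 92 104 116 / 84 96 108 110 122 / 90 102 114 126 88 / 106 118 120 82 94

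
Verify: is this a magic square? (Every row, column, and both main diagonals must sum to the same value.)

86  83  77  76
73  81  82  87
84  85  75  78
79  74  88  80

Row 1: 86 + 83 + 77 + 76 = 322.
Row 2: 73 + 81 + 82 + 87 = 323.
Row 3: 84 + 85 + 75 + 78 = 322.
Row 4: 79 + 74 + 88 + 80 = 321.
Column 1: 86 + 73 + 84 + 79 = 322.
Column 2: 83 + 81 + 85 + 74 = 323.
Column 3: 77 + 82 + 75 + 88 = 322.
Column 4: 76 + 87 + 78 + 80 = 321.
Main diagonal: 86 + 81 + 75 + 80 = 322.
Anti-diagonal: 76 + 82 + 85 + 79 = 322.

No — column 2 sums to 323 but column 4 sums to 321.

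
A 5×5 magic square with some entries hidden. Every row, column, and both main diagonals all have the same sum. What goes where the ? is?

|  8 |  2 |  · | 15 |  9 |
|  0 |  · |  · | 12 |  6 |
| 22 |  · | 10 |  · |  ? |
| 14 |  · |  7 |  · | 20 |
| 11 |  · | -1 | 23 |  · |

3

Column 1 is complete and sums to 55; that is the magic constant.
Using row 1: 8 + 2 + 15 + 9 + ? → (1,3) = 55 − 34 = 21.
Column 3 needs 55; the known cells sum to 37, so (2,3) = 18.
Anti-diagonal: 9 + 12 + 10 + 11 + ? = 55, so (4,2) = 13.
The remaining cell in row 2 is (2,2) = 55 − 36 = 19.
Row 4 needs 55; the known cells sum to 54, so (4,4) = 1.
The remaining cell in column 4 is (3,4) = 55 − 51 = 4.
Using main diagonal: 8 + 19 + 10 + 1 + ? → (5,5) = 55 − 38 = 17.
From row 5, 55 − (11 + (-1) + 23 + 17) gives (5,2) = 5.
Column 2 must total 55; the given cells sum to 39, so (3,2) = 16.
Column 5 needs 55; the known cells sum to 52, so (3,5) = 3.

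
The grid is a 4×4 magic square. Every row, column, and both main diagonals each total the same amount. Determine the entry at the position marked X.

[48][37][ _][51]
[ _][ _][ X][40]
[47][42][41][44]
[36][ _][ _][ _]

45

Row 3 is complete and sums to 174; that is the magic constant.
The remaining cell in row 1 is (1,3) = 174 − 136 = 38.
Column 1: 48 + 47 + 36 + ? = 174, so (2,1) = 43.
Column 4 must total 174; the given cells sum to 135, so (4,4) = 39.
The remaining cell in main diagonal is (2,2) = 174 − 128 = 46.
Anti-diagonal: 51 + 42 + 36 + ? = 174, so (2,3) = 45.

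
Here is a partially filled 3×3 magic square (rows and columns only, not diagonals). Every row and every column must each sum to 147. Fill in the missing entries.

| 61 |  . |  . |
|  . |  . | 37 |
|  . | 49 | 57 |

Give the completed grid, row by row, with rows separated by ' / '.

61 33 53 / 45 65 37 / 41 49 57

Row 3 needs 147; the known cells sum to 106, so (3,1) = 41.
Column 1: 61 + 41 + ? = 147, so (2,1) = 45.
Column 3: 37 + 57 + ? = 147, so (1,3) = 53.
From row 1, 147 − (61 + 53) gives (1,2) = 33.
The remaining cell in row 2 is (2,2) = 147 − 82 = 65.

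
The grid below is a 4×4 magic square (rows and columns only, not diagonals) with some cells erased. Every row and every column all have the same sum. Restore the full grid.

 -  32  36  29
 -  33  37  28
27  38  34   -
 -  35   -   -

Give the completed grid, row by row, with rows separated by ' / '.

Column 2 is already complete: 32 + 33 + 38 + 35 = 138, so that is the magic constant.
Row 1 must total 138; the given cells sum to 97, so (1,1) = 41.
Row 2 must total 138; the given cells sum to 98, so (2,1) = 40.
Using row 3: 27 + 38 + 34 + ? → (3,4) = 138 − 99 = 39.
The remaining cell in column 1 is (4,1) = 138 − 108 = 30.
From column 3, 138 − (36 + 37 + 34) gives (4,3) = 31.
From column 4, 138 − (29 + 28 + 39) gives (4,4) = 42.

41 32 36 29 / 40 33 37 28 / 27 38 34 39 / 30 35 31 42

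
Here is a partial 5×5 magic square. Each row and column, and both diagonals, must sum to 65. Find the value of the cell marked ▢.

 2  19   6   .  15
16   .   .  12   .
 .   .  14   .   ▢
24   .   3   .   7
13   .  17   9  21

18

Row 1: 2 + 19 + 6 + 15 + ? = 65, so (1,4) = 23.
From row 5, 65 − (13 + 17 + 9 + 21) gives (5,2) = 5.
Using column 1: 2 + 16 + 24 + 13 + ? → (3,1) = 65 − 55 = 10.
Using column 3: 6 + 14 + 3 + 17 + ? → (2,3) = 65 − 40 = 25.
The remaining cell in anti-diagonal is (4,2) = 65 − 54 = 11.
Using row 4: 24 + 11 + 3 + 7 + ? → (4,4) = 65 − 45 = 20.
Using column 4: 23 + 12 + 20 + 9 + ? → (3,4) = 65 − 64 = 1.
From main diagonal, 65 − (2 + 14 + 20 + 21) gives (2,2) = 8.
The remaining cell in row 2 is (2,5) = 65 − 61 = 4.
From column 2, 65 − (19 + 8 + 11 + 5) gives (3,2) = 22.
Column 5 needs 65; the known cells sum to 47, so (3,5) = 18.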